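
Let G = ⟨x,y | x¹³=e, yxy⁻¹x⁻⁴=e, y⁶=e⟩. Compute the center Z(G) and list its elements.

An element z ∈ Z(G) iff z commutes with every generator.
For example e is central: e·x = x = x·e; e·y = y = y·e.
Whereas x ∉ Z(G) since x·y = xy ≠ x⁴y = y·x.
Checking each of the 78 elements this way gives Z(G) = {e}, of order 1.

Answer: {e}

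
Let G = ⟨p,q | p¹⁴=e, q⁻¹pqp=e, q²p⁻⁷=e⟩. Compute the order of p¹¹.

Compute successive powers until reaching e:
  (p¹¹)¹ = p¹¹, (p¹¹)² = p⁸, (p¹¹)³ = p⁵, (p¹¹)⁴ = p², (p¹¹)⁵ = p¹³, (p¹¹)⁶ = p¹⁰, (p¹¹)⁷ = p⁷, (p¹¹)⁸ = p⁴, (p¹¹)⁹ = p, (p¹¹)¹⁰ = p¹², (p¹¹)¹¹ = p⁹, (p¹¹)¹² = p⁶, (p¹¹)¹³ = p³, (p¹¹)¹⁴ = e.
The smallest positive k with (p¹¹)ᵏ = e is 14.

Answer: 14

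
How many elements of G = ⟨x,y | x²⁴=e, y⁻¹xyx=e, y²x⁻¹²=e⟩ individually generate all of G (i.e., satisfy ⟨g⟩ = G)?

⟨g⟩ = G would require ord(g) = |G| = 48, but the maximum element order in G is 24 < 48. So G is not cyclic and no single element generates it: the count is 0.

Answer: 0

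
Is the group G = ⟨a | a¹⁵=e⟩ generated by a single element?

|G| = 15. The element a has order 15 (its powers give 15 distinct elements), so ⟨a⟩ = G and G is cyclic.

Answer: Yes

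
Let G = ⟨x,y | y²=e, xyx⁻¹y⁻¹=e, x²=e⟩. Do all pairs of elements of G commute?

Each pair of generators commutes: x·y = xy = y·x. Since the generators pairwise commute, every element of G commutes with every other, so G is abelian.

Answer: Yes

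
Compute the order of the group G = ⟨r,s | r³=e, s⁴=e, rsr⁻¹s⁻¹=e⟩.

Enumerate words in the generators, reducing via the relations: the distinct elements are
  {e, r, s, rs, r², s², s³, rs², rs³, r²s, r²s², r²s³}.
No further products give new elements, so |G| = 12.

Answer: 12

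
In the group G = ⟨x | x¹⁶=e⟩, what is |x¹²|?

Compute successive powers until reaching e:
  (x¹²)¹ = x¹², (x¹²)² = x⁸, (x¹²)³ = x⁴, (x¹²)⁴ = e.
The smallest positive k with (x¹²)ᵏ = e is 4.

Answer: 4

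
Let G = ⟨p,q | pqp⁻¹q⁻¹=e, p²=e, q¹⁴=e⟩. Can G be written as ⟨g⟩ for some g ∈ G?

|G| = 28, but the maximum element order in G is 14 < 28. No single element generates all of G, so G is not cyclic.

Answer: No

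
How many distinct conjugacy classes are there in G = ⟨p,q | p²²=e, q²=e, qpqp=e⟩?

The conjugacy classes (representative and size) are:
  [e] (size 1), [p] (size 2), [p²] (size 2), [p¹⁹] (size 2), [p⁴] (size 2), [p⁵] (size 2), [p⁶] (size 2), [p⁷] (size 2), [p⁸] (size 2), [p¹³] (size 2), [p¹⁰] (size 2), [p¹¹] (size 1), [p⁶q] (size 11), [pq] (size 11).
Class equation: 1 + 2 + 2 + 2 + 2 + 2 + 2 + 2 + 2 + 2 + 2 + 1 + 11 + 11 = 44 = |G|. So G has 14 conjugacy classes.

Answer: 14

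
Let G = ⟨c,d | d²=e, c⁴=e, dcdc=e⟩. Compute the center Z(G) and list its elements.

An element z ∈ Z(G) iff z commutes with every generator.
For example c² is central: (c²)·c = c³ = c·(c²); (c²)·d = c²d = d·(c²).
Whereas c ∉ Z(G) since c·d = cd ≠ c³d = d·c.
Checking each of the 8 elements this way gives Z(G) = {e, c²}, of order 2.

Answer: {e, c²}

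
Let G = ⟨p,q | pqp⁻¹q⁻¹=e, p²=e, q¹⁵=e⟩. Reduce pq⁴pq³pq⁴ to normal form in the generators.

Multiply left to right, reducing at each step:
  p · q⁴ = pq⁴
  (pq⁴) · p = q⁴
  (q⁴) · q³ = q⁷
  (q⁷) · p = pq⁷
  (pq⁷) · q⁴ = pq¹¹

Answer: pq¹¹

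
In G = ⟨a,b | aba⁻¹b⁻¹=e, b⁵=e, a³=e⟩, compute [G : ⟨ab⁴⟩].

First find ord(ab⁴) by computing successive powers:
  (ab⁴)¹ = ab⁴, (ab⁴)² = a²b³, (ab⁴)³ = b², (ab⁴)⁴ = ab, (ab⁴)⁵ = a², (ab⁴)⁶ = b⁴, (ab⁴)⁷ = ab³, (ab⁴)⁸ = a²b², (ab⁴)⁹ = b, (ab⁴)¹⁰ = a, (ab⁴)¹¹ = a²b⁴, (ab⁴)¹² = b³, (ab⁴)¹³ = ab², (ab⁴)¹⁴ = a²b, (ab⁴)¹⁵ = e.
So |⟨ab⁴⟩| = ord(ab⁴) = 15. With |G| = 15, by Lagrange [G : ⟨ab⁴⟩] = 15/15 = 1.

Answer: 1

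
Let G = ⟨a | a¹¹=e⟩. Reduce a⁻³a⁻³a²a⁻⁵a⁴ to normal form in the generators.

Multiply left to right, reducing at each step:
  (a⁸) · a⁻³ = a⁵
  (a⁵) · a² = a⁷
  (a⁷) · a⁻⁵ = a²
  (a²) · a⁴ = a⁶

Answer: a⁶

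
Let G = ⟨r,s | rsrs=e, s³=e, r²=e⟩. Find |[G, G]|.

G' = [G, G] is generated by all commutators. The generator-pair commutators are: [r, s] = s.
The subgroup they normally generate is {e, s, s²}, of order 3.
Check: |G/G'| = 6/3 = 2 is the order of the abelianisation.

Answer: 3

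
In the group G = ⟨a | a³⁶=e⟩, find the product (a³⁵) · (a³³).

Compute (a³⁵) · (a³³) by multiplying left to right and reducing via the relations at each step:
  (a³⁵) · a³³ = a³²

Answer: a³²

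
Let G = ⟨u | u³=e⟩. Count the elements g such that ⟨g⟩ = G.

G is cyclic of order 3. An element generates G iff its order is 3, and a cyclic group of order 3 has exactly φ(3) = 2 such elements.

Answer: 2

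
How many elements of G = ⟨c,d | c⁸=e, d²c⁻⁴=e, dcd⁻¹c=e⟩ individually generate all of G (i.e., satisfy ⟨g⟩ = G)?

⟨g⟩ = G would require ord(g) = |G| = 16, but the maximum element order in G is 8 < 16. So G is not cyclic and no single element generates it: the count is 0.

Answer: 0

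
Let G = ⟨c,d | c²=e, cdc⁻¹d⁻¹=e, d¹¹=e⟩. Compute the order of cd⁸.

Compute successive powers until reaching e:
  (cd⁸)¹ = cd⁸, (cd⁸)² = d⁵, (cd⁸)³ = cd², (cd⁸)⁴ = d¹⁰, (cd⁸)⁵ = cd⁷, (cd⁸)⁶ = d⁴, (cd⁸)⁷ = cd, (cd⁸)⁸ = d⁹, (cd⁸)⁹ = cd⁶, (cd⁸)¹⁰ = d³, (cd⁸)¹¹ = c, (cd⁸)¹² = d⁸, (cd⁸)¹³ = cd⁵, (cd⁸)¹⁴ = d², (cd⁸)¹⁵ = cd¹⁰, (cd⁸)¹⁶ = d⁷, (cd⁸)¹⁷ = cd⁴, (cd⁸)¹⁸ = d, (cd⁸)¹⁹ = cd⁹, (cd⁸)²⁰ = d⁶, (cd⁸)²¹ = cd³, (cd⁸)²² = e.
The smallest positive k with (cd⁸)ᵏ = e is 22.

Answer: 22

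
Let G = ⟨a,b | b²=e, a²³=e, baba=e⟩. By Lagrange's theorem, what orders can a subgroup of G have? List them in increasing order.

|G| = 46 = 2 · 23. By Lagrange's theorem the order of any subgroup divides 46; the divisors of 46 are 1, 2, 23, 46.

Answer: 1, 2, 23, 46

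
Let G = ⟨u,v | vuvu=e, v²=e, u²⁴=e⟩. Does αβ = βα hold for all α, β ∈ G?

u·v = uv but v·u = u²³v, so u·v ≠ v·u and G is not abelian.

Answer: No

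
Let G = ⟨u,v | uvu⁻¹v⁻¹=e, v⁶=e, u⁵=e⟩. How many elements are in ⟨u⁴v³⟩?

|⟨u⁴v³⟩| equals the order of u⁴v³. Compute successive powers until reaching e:
  (u⁴v³)¹ = u⁴v³, (u⁴v³)² = u³, (u⁴v³)³ = u²v³, (u⁴v³)⁴ = u, (u⁴v³)⁵ = v³, (u⁴v³)⁶ = u⁴, (u⁴v³)⁷ = u³v³, (u⁴v³)⁸ = u², (u⁴v³)⁹ = uv³, (u⁴v³)¹⁰ = e.
The smallest positive k with (u⁴v³)ᵏ = e is 10, so |⟨u⁴v³⟩| = 10.

Answer: 10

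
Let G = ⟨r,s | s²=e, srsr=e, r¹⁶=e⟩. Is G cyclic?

Every cyclic group is abelian. But r·s = rs while s·r = r¹⁵s, so r·s ≠ s·r and G is not abelian. Hence G is not cyclic.

Answer: No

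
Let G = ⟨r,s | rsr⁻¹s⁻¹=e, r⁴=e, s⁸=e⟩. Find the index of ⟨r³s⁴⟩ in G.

First find ord(r³s⁴) by computing successive powers:
  (r³s⁴)¹ = r³s⁴, (r³s⁴)² = r², (r³s⁴)³ = rs⁴, (r³s⁴)⁴ = e.
So |⟨r³s⁴⟩| = ord(r³s⁴) = 4. With |G| = 32, by Lagrange [G : ⟨r³s⁴⟩] = 32/4 = 8.

Answer: 8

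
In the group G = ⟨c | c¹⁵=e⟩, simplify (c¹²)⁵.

Compute successive powers of (c¹²), reducing at each step:
  (c¹²)²: (c¹²) · c¹² = c⁹
  (c¹²)³: (c⁹) · c¹² = c⁶
  (c¹²)⁴: (c⁶) · c¹² = c³
  (c¹²)⁵: (c³) · c¹² = e

Answer: e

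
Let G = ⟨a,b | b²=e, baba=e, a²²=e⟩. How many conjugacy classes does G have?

The conjugacy classes (representative and size) are:
  [e] (size 1), [a] (size 2), [a²] (size 2), [a¹⁹] (size 2), [a⁴] (size 2), [a⁵] (size 2), [a⁶] (size 2), [a⁷] (size 2), [a⁸] (size 2), [a¹³] (size 2), [a¹⁰] (size 2), [a¹¹] (size 1), [a⁶b] (size 11), [ab] (size 11).
Class equation: 1 + 2 + 2 + 2 + 2 + 2 + 2 + 2 + 2 + 2 + 2 + 1 + 11 + 11 = 44 = |G|. So G has 14 conjugacy classes.

Answer: 14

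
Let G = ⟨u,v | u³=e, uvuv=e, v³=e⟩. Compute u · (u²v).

Compute u · (u²v) by multiplying left to right and reducing via the relations at each step:
  u · u² = e
  e · v = v

Answer: v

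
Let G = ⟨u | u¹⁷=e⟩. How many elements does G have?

G is generated by a single element, so G is cyclic. The relator gives u¹⁷ = e and no smaller power is forced to be e, so the 17 powers {e, u, u², u³, u⁴, u⁵, u⁶, u⁷, u⁸, u⁹, u¹², u¹³, u¹¹, u¹⁰, u¹⁴, u¹⁵, u¹⁶} are distinct. Hence |G| = 17.

Answer: 17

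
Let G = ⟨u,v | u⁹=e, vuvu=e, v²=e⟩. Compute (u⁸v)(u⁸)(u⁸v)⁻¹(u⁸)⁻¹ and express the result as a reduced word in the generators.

[(u⁸v), (u⁸)] = (u⁸v)·(u⁸)·(u⁸v)⁻¹·(u⁸)⁻¹.
  (u⁸v) · (u⁸) = v
  v · (u⁸v) = u
  u · u = u²

Answer: u²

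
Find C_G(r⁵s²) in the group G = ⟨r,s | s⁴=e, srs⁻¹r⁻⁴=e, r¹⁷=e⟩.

⟨r⁵s²⟩ ⊆ C_G(r⁵s²) since powers of r⁵s² commute with r⁵s²; so |C_G(r⁵s²)| ≥ |⟨r⁵s²⟩| = 2.
By orbit–stabilizer, |C_G(r⁵s²)| = |G| / |conj. class of r⁵s²| = 68 / 17 = 4.
The 4 elements commuting with r⁵s² are {e, rs, r⁴s³, r⁵s²}.

Answer: {e, rs, r⁴s³, r⁵s²}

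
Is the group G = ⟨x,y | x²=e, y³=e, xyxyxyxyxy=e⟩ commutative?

x·y = xy but y·x = yx, so x·y ≠ y·x and G is not abelian.

Answer: No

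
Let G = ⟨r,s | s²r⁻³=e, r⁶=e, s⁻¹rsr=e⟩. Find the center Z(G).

An element z ∈ Z(G) iff z commutes with every generator.
For example r³ is central: (r³)·r = r⁴ = r·(r³); (r³)·s = s⁻¹ = s·(r³).
Whereas r ∉ Z(G) since r·s = rs ≠ r²s⁻¹ = s·r.
Checking each of the 12 elements this way gives Z(G) = {e, r³}, of order 2.

Answer: {e, r³}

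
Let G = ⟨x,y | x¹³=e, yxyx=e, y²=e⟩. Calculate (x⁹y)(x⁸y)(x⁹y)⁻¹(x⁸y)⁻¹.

[(x⁹y), (x⁸y)] = (x⁹y)·(x⁸y)·(x⁹y)⁻¹·(x⁸y)⁻¹.
  (x⁹y) · (x⁸y) = x
  x · (x⁹y) = x¹⁰y
  (x¹⁰y) · (x⁸y) = x²

Answer: x²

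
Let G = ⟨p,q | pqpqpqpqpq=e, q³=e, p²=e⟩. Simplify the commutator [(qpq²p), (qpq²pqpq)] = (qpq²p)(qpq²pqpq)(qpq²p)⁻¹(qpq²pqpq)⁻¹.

[(qpq²p), (qpq²pqpq)] = (qpq²p)·(qpq²pqpq)·(qpq²p)⁻¹·(qpq²pqpq)⁻¹.
  (qpq²p) · (qpq²pqpq) = pq²pqpq²pqp
  (pq²pqpq²pqp) · (pqpq²) = qpqpq²p
  (qpqpq²p) · (q²pq²pqpq²) = q²pqp

Answer: q²pqp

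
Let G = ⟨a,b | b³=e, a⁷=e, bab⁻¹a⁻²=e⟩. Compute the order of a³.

Compute successive powers until reaching e:
  (a³)¹ = a³, (a³)² = a⁶, (a³)³ = a², (a³)⁴ = a⁵, (a³)⁵ = a, (a³)⁶ = a⁴, (a³)⁷ = e.
The smallest positive k with (a³)ᵏ = e is 7.

Answer: 7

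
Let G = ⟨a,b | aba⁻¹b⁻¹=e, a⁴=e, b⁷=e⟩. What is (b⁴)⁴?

Compute successive powers of (b⁴), reducing at each step:
  (b⁴)²: (b⁴) · b⁴ = b
  (b⁴)³: b · b⁴ = b⁵
  (b⁴)⁴: (b⁵) · b⁴ = b²

Answer: b²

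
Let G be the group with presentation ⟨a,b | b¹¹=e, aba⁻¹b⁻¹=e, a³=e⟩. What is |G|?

Enumerate words in the generators, reducing via the relations: the distinct elements are
  {a, b, e, ab, a², b², b³, b⁴, b⁵, b⁶, b⁷, b⁸, b⁹, ab², ab³, ab⁴, ab⁵, ab⁶, ab⁷, ab⁸, ab⁹, a²b, b¹⁰, ab¹⁰, a²b², a²b³, a²b⁴, a²b⁵, a²b⁶, a²b⁷, a²b⁸, a²b⁹, a²b¹⁰}.
No further products give new elements, so |G| = 33.

Answer: 33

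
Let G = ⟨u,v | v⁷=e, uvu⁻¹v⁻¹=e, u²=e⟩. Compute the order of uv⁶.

Compute successive powers until reaching e:
  (uv⁶)¹ = uv⁶, (uv⁶)² = v⁵, (uv⁶)³ = uv⁴, (uv⁶)⁴ = v³, (uv⁶)⁵ = uv², (uv⁶)⁶ = v, (uv⁶)⁷ = u, (uv⁶)⁸ = v⁶, (uv⁶)⁹ = uv⁵, (uv⁶)¹⁰ = v⁴, (uv⁶)¹¹ = uv³, (uv⁶)¹² = v², (uv⁶)¹³ = uv, (uv⁶)¹⁴ = e.
The smallest positive k with (uv⁶)ᵏ = e is 14.

Answer: 14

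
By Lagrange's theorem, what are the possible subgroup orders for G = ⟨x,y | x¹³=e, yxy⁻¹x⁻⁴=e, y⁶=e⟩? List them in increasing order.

|G| = 78 = 2 · 3 · 13. By Lagrange's theorem the order of any subgroup divides 78; the divisors of 78 are 1, 2, 3, 6, 13, 26, 39, 78.

Answer: 1, 2, 3, 6, 13, 26, 39, 78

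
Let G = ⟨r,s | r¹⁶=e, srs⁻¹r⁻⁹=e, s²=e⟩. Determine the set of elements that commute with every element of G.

An element z ∈ Z(G) iff z commutes with every generator.
For example r² is central: (r²)·r = r³ = r·(r²); (r²)·s = r²s = s·(r²).
Whereas r ∉ Z(G) since r·s = rs ≠ r⁹s = s·r.
Checking each of the 32 elements this way gives Z(G) = {e, r², r⁴, r⁶, r⁸, r¹⁰, r¹², r¹⁴}, of order 8.

Answer: {e, r², r⁴, r⁶, r⁸, r¹⁰, r¹², r¹⁴}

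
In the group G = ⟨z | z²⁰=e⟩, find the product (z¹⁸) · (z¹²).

Compute (z¹⁸) · (z¹²) by multiplying left to right and reducing via the relations at each step:
  (z¹⁸) · z¹² = z¹⁰

Answer: z¹⁰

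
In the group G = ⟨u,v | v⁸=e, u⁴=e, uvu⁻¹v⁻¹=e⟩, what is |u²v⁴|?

Compute successive powers until reaching e:
  (u²v⁴)¹ = u²v⁴, (u²v⁴)² = e.
The smallest positive k with (u²v⁴)ᵏ = e is 2.

Answer: 2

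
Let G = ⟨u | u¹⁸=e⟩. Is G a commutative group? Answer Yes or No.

G has a single generator, so G is cyclic and hence abelian.

Answer: Yes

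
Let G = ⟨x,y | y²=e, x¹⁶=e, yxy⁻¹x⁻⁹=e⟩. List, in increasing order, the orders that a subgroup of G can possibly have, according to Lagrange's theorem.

|G| = 32 = 2⁵. By Lagrange's theorem the order of any subgroup divides 32; the divisors of 32 are 1, 2, 4, 8, 16, 32.

Answer: 1, 2, 4, 8, 16, 32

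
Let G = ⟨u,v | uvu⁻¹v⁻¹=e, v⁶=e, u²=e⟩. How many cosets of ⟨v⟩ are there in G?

First find ord(v) by computing successive powers:
  v¹ = v, v² = v², v³ = v³, v⁴ = v⁴, v⁵ = v⁵, v⁶ = e.
So |⟨v⟩| = ord(v) = 6. With |G| = 12, by Lagrange [G : ⟨v⟩] = 12/6 = 2.

Answer: 2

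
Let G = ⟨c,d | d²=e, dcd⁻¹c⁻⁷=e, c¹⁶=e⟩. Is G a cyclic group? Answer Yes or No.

Every cyclic group is abelian. But c·d = cd while d·c = c⁷d, so c·d ≠ d·c and G is not abelian. Hence G is not cyclic.

Answer: No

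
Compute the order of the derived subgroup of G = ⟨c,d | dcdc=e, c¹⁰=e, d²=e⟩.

G' = [G, G] is generated by all commutators. The generator-pair commutators are: [c, d] = c².
The subgroup they normally generate is {e, c², c⁴, c⁶, c⁸}, of order 5.
Check: |G/G'| = 20/5 = 4 is the order of the abelianisation.

Answer: 5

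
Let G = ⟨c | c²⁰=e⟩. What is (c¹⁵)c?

Compute (c¹⁵) · c by multiplying left to right and reducing via the relations at each step:
  (c¹⁵) · c = c¹⁶

Answer: c¹⁶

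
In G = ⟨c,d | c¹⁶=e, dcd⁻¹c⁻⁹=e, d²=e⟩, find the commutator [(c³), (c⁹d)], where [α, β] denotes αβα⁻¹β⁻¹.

[(c³), (c⁹d)] = (c³)·(c⁹d)·(c³)⁻¹·(c⁹d)⁻¹.
  (c³) · (c⁹d) = c¹²d
  (c¹²d) · (c¹³) = cd
  (cd) · (c¹⁵d) = c⁸

Answer: c⁸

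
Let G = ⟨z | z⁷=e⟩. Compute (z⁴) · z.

Compute (z⁴) · z by multiplying left to right and reducing via the relations at each step:
  (z⁴) · z = z⁵

Answer: z⁵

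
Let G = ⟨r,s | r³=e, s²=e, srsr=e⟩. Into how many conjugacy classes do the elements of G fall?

The conjugacy classes (representative and size) are:
  [e] (size 1), [r] (size 2), [rs] (size 3).
Class equation: 1 + 2 + 3 = 6 = |G|. So G has 3 conjugacy classes.

Answer: 3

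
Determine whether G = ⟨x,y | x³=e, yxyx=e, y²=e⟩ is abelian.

x·y = xy but y·x = x²y, so x·y ≠ y·x and G is not abelian.

Answer: No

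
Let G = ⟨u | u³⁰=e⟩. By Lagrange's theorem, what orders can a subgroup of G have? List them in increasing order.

|G| = 30 = 2 · 3 · 5. By Lagrange's theorem the order of any subgroup divides 30; the divisors of 30 are 1, 2, 3, 5, 6, 10, 15, 30.

Answer: 1, 2, 3, 5, 6, 10, 15, 30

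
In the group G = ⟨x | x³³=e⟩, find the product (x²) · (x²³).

Compute (x²) · (x²³) by multiplying left to right and reducing via the relations at each step:
  (x²) · x²³ = x²⁵

Answer: x²⁵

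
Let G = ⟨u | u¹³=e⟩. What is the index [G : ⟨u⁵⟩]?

First find ord(u⁵) by computing successive powers:
  (u⁵)¹ = u⁵, (u⁵)² = u¹⁰, (u⁵)³ = u², (u⁵)⁴ = u⁷, (u⁵)⁵ = u¹², (u⁵)⁶ = u⁴, (u⁵)⁷ = u⁹, (u⁵)⁸ = u, (u⁵)⁹ = u⁶, (u⁵)¹⁰ = u¹¹, (u⁵)¹¹ = u³, (u⁵)¹² = u⁸, (u⁵)¹³ = e.
So |⟨u⁵⟩| = ord(u⁵) = 13. With |G| = 13, by Lagrange [G : ⟨u⁵⟩] = 13/13 = 1.

Answer: 1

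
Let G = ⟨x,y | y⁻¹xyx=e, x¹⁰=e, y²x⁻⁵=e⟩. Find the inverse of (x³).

The order of (x³) is 10 (smallest k with (x³)ᵏ = e), so (x³)⁻¹ = (x³)⁹ = x⁷.
Check: (x³) · (x⁷) → (x³) · x⁷ = e, giving e as required.

Answer: x⁷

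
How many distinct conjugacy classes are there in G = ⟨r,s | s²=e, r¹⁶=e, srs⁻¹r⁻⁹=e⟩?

The conjugacy classes (representative and size) are:
  [e] (size 1), [r⁹] (size 2), [r²] (size 1), [r³] (size 2), [r⁴] (size 1), [r¹³] (size 2), [r⁶] (size 1), [r¹⁵] (size 2), [r⁸] (size 1), [r¹⁰] (size 1), [r¹²] (size 1), [r¹⁴] (size 1), [s] (size 2), [rs] (size 2), [r²s] (size 2), [r¹¹s] (size 2), [r⁴s] (size 2), [r¹³s] (size 2), [r¹⁴s] (size 2), [r¹⁵s] (size 2).
Class equation: 1 + 2 + 1 + 2 + 1 + 2 + 1 + 2 + 1 + 1 + 1 + 1 + 2 + 2 + 2 + 2 + 2 + 2 + 2 + 2 = 32 = |G|. So G has 20 conjugacy classes.

Answer: 20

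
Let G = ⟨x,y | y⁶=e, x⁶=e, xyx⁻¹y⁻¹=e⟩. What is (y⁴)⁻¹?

The order of (y⁴) is 3 (smallest k with (y⁴)ᵏ = e), so (y⁴)⁻¹ = (y⁴)² = y².
Check: (y⁴) · (y²) → (y⁴) · y² = e, giving e as required.

Answer: y²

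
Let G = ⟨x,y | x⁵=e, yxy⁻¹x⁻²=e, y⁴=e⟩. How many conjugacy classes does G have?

The conjugacy classes (representative and size) are:
  [e] (size 1), [x⁴] (size 4), [x²y] (size 5), [y²] (size 5), [x³y³] (size 5).
Class equation: 1 + 4 + 5 + 5 + 5 = 20 = |G|. So G has 5 conjugacy classes.

Answer: 5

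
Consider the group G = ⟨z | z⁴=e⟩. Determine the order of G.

G is generated by a single element, so G is cyclic. The relator gives z⁴ = e and no smaller power is forced to be e, so the 4 powers {e, z, z², z³} are distinct. Hence |G| = 4.

Answer: 4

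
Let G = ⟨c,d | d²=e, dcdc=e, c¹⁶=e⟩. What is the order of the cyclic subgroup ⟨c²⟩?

|⟨c²⟩| equals the order of c². Compute successive powers until reaching e:
  (c²)¹ = c², (c²)² = c⁴, (c²)³ = c⁶, (c²)⁴ = c⁸, (c²)⁵ = c¹⁰, (c²)⁶ = c¹², (c²)⁷ = c¹⁴, (c²)⁸ = e.
The smallest positive k with (c²)ᵏ = e is 8, so |⟨c²⟩| = 8.

Answer: 8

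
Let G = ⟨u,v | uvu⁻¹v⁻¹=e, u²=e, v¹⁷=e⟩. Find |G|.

Enumerate words in the generators, reducing via the relations: the distinct elements are
  {e, u, v, uv, v², v³, v⁴, v⁵, v⁶, v⁷, v⁸, v⁹, uv², uv³, uv⁴, uv⁵, uv⁶, uv⁷, uv⁸, uv⁹, v¹², v¹³, v¹¹, v¹⁰, v¹⁴, v¹⁵, v¹⁶, uv¹², uv¹³, uv¹¹, uv¹⁰, uv¹⁴, uv¹⁵, uv¹⁶}.
No further products give new elements, so |G| = 34.

Answer: 34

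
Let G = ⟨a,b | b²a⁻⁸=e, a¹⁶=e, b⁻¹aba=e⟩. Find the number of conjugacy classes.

The conjugacy classes (representative and size) are:
  [e] (size 1), [a] (size 2), [a¹⁴] (size 2), [a³] (size 2), [a¹²] (size 2), [a⁵] (size 2), [a¹⁰] (size 2), [a⁷] (size 2), [a⁸] (size 1), [a⁶b] (size 8), [a³b⁻¹] (size 8).
Class equation: 1 + 2 + 2 + 2 + 2 + 2 + 2 + 2 + 1 + 8 + 8 = 32 = |G|. So G has 11 conjugacy classes.

Answer: 11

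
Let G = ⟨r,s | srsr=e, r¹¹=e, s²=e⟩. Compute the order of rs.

Compute successive powers until reaching e:
  (rs)¹ = rs, (rs)² = e.
The smallest positive k with (rs)ᵏ = e is 2.

Answer: 2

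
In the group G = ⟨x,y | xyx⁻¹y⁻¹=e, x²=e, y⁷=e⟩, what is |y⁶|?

Compute successive powers until reaching e:
  (y⁶)¹ = y⁶, (y⁶)² = y⁵, (y⁶)³ = y⁴, (y⁶)⁴ = y³, (y⁶)⁵ = y², (y⁶)⁶ = y, (y⁶)⁷ = e.
The smallest positive k with (y⁶)ᵏ = e is 7.

Answer: 7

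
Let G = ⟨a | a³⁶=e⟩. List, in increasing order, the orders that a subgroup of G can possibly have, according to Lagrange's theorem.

|G| = 36 = 2² · 3². By Lagrange's theorem the order of any subgroup divides 36; the divisors of 36 are 1, 2, 3, 4, 6, 9, 12, 18, 36.

Answer: 1, 2, 3, 4, 6, 9, 12, 18, 36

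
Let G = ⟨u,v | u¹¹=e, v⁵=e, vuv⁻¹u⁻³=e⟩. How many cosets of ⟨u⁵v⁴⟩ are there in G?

First find ord(u⁵v⁴) by computing successive powers:
  (u⁵v⁴)¹ = u⁵v⁴, (u⁵v⁴)² = u³v³, (u⁵v⁴)³ = u⁶v², (u⁵v⁴)⁴ = u⁷v, (u⁵v⁴)⁵ = e.
So |⟨u⁵v⁴⟩| = ord(u⁵v⁴) = 5. With |G| = 55, by Lagrange [G : ⟨u⁵v⁴⟩] = 55/5 = 11.

Answer: 11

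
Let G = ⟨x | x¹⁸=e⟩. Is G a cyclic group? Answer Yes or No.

|G| = 18. The element x has order 18 (its powers give 18 distinct elements), so ⟨x⟩ = G and G is cyclic.

Answer: Yes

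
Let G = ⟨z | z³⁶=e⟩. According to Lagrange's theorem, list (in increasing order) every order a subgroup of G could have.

|G| = 36 = 2² · 3². By Lagrange's theorem the order of any subgroup divides 36; the divisors of 36 are 1, 2, 3, 4, 6, 9, 12, 18, 36.

Answer: 1, 2, 3, 4, 6, 9, 12, 18, 36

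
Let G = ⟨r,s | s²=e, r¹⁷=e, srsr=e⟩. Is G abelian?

r·s = rs but s·r = r¹⁶s, so r·s ≠ s·r and G is not abelian.

Answer: No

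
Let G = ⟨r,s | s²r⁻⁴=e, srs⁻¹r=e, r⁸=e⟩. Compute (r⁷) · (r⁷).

Compute (r⁷) · (r⁷) by multiplying left to right and reducing via the relations at each step:
  (r⁷) · r⁷ = r⁶

Answer: r⁶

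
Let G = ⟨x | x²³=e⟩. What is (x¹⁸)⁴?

Compute successive powers of (x¹⁸), reducing at each step:
  (x¹⁸)²: (x¹⁸) · x¹⁸ = x¹³
  (x¹⁸)³: (x¹³) · x¹⁸ = x⁸
  (x¹⁸)⁴: (x⁸) · x¹⁸ = x³

Answer: x³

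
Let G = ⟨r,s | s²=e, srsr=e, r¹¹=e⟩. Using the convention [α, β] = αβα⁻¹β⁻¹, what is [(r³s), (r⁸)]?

[(r³s), (r⁸)] = (r³s)·(r⁸)·(r³s)⁻¹·(r⁸)⁻¹.
  (r³s) · (r⁸) = r⁶s
  (r⁶s) · (r³s) = r³
  (r³) · (r³) = r⁶

Answer: r⁶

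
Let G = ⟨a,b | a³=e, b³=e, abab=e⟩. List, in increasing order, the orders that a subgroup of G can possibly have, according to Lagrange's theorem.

|G| = 12 = 2² · 3. By Lagrange's theorem the order of any subgroup divides 12; the divisors of 12 are 1, 2, 3, 4, 6, 12.

Answer: 1, 2, 3, 4, 6, 12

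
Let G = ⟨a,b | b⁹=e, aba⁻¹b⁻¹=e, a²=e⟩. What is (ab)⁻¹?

The order of (ab) is 18 (smallest k with (ab)ᵏ = e), so (ab)⁻¹ = (ab)¹⁷ = ab⁸.
Check: (ab) · (ab⁸) → (ab) · a = b;   b · b⁸ = e, giving e as required.

Answer: ab⁸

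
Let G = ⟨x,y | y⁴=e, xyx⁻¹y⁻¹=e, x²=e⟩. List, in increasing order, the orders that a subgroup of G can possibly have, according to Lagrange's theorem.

|G| = 8 = 2³. By Lagrange's theorem the order of any subgroup divides 8; the divisors of 8 are 1, 2, 4, 8.

Answer: 1, 2, 4, 8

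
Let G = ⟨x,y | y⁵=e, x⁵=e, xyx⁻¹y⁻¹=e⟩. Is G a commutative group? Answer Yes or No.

Each pair of generators commutes: x·y = xy = y·x. Since the generators pairwise commute, every element of G commutes with every other, so G is abelian.

Answer: Yes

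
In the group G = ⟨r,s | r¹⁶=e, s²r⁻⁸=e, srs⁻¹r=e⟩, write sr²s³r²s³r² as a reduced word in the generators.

Multiply left to right, reducing at each step:
  s · r² = r⁶s⁻¹
  (r⁶s⁻¹) · s³ = r¹⁴
  (r¹⁴) · r² = e
  e · s³ = s⁻¹
  (s⁻¹) · r² = r⁶s

Answer: r⁶s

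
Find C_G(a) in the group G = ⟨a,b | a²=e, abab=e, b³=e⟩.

⟨a⟩ ⊆ C_G(a) since powers of a commute with a; so |C_G(a)| ≥ |⟨a⟩| = 2.
By orbit–stabilizer, |C_G(a)| = |G| / |conj. class of a| = 6 / 3 = 2.
The 2 elements commuting with a are {e, a}.

Answer: {e, a}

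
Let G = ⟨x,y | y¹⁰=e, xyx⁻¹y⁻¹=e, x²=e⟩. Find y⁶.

Compute successive powers of y, reducing at each step:
  y²: y · y = y²
  y³: (y²) · y = y³
  y⁴: (y³) · y = y⁴
  y⁵: (y⁴) · y = y⁵
  y⁶: (y⁵) · y = y⁶

Answer: y⁶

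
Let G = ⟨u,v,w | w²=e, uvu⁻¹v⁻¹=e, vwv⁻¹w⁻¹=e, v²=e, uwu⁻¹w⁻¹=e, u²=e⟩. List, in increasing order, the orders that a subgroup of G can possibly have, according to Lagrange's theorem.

|G| = 8 = 2³. By Lagrange's theorem the order of any subgroup divides 8; the divisors of 8 are 1, 2, 4, 8.

Answer: 1, 2, 4, 8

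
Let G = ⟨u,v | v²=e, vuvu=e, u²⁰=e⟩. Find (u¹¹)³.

Compute successive powers of (u¹¹), reducing at each step:
  (u¹¹)²: (u¹¹) · u¹¹ = u²
  (u¹¹)³: (u²) · u¹¹ = u¹³

Answer: u¹³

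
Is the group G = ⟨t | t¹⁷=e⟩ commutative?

G has a single generator, so G is cyclic and hence abelian.

Answer: Yes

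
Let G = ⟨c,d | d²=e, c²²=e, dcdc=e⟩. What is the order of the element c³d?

Compute successive powers until reaching e:
  (c³d)¹ = c³d, (c³d)² = e.
The smallest positive k with (c³d)ᵏ = e is 2.

Answer: 2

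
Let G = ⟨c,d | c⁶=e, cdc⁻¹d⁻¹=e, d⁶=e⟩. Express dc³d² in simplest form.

Multiply left to right, reducing at each step:
  d · c³ = c³d
  (c³d) · d² = c³d³

Answer: c³d³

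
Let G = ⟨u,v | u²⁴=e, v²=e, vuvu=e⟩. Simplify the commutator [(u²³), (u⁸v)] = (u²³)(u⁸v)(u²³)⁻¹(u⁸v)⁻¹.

[(u²³), (u⁸v)] = (u²³)·(u⁸v)·(u²³)⁻¹·(u⁸v)⁻¹.
  (u²³) · (u⁸v) = u⁷v
  (u⁷v) · u = u⁶v
  (u⁶v) · (u⁸v) = u²²

Answer: u²²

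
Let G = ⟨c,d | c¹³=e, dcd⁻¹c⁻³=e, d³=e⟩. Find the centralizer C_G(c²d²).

⟨c²d²⟩ ⊆ C_G(c²d²) since powers of c²d² commute with c²d²; so |C_G(c²d²)| ≥ |⟨c²d²⟩| = 3.
By orbit–stabilizer, |C_G(c²d²)| = |G| / |conj. class of c²d²| = 39 / 13 = 3.
The 3 elements commuting with c²d² are {e, c²d², c⁷d}.

Answer: {e, c²d², c⁷d}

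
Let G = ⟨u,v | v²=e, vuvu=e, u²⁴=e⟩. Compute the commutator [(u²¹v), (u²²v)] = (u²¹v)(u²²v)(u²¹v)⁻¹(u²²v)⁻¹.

[(u²¹v), (u²²v)] = (u²¹v)·(u²²v)·(u²¹v)⁻¹·(u²²v)⁻¹.
  (u²¹v) · (u²²v) = u²³
  (u²³) · (u²¹v) = u²⁰v
  (u²⁰v) · (u²²v) = u²²

Answer: u²²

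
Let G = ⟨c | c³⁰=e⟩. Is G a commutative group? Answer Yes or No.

G has a single generator, so G is cyclic and hence abelian.

Answer: Yes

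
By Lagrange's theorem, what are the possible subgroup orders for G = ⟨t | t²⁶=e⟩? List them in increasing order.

|G| = 26 = 2 · 13. By Lagrange's theorem the order of any subgroup divides 26; the divisors of 26 are 1, 2, 13, 26.

Answer: 1, 2, 13, 26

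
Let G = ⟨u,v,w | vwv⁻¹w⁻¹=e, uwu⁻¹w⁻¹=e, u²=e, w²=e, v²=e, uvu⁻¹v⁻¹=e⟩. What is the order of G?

Enumerate words in the generators, reducing via the relations: the distinct elements are
  {e, u, v, w, uv, uw, vw, uvw}.
No further products give new elements, so |G| = 8.

Answer: 8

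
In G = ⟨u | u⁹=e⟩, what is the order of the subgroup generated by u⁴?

|⟨u⁴⟩| equals the order of u⁴. Compute successive powers until reaching e:
  (u⁴)¹ = u⁴, (u⁴)² = u⁸, (u⁴)³ = u³, (u⁴)⁴ = u⁷, (u⁴)⁵ = u², (u⁴)⁶ = u⁶, (u⁴)⁷ = u, (u⁴)⁸ = u⁵, (u⁴)⁹ = e.
The smallest positive k with (u⁴)ᵏ = e is 9, so |⟨u⁴⟩| = 9.

Answer: 9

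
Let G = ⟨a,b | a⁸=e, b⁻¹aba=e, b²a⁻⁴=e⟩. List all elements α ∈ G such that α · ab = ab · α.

⟨ab⟩ ⊆ C_G(ab) since powers of ab commute with ab; so |C_G(ab)| ≥ |⟨ab⟩| = 4.
By orbit–stabilizer, |C_G(ab)| = |G| / |conj. class of ab| = 16 / 4 = 4.
The 4 elements commuting with ab are {e, a⁴, ab, ab⁻¹}.

Answer: {e, a⁴, ab, ab⁻¹}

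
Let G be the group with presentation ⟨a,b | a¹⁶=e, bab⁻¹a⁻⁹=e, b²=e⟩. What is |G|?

Enumerate words in the generators, reducing via the relations: the distinct elements are
  {a, b, e, ab, a², a³, a⁴, a⁵, a⁶, a⁷, a⁸, a⁹, a²b, a³b, a¹², a¹³, a¹¹, a¹⁰, a¹⁴, a¹⁵, a⁴b, a⁵b, a⁶b, a⁷b, a⁸b, a⁹b, a¹²b, a¹³b, a¹¹b, a¹⁰b, a¹⁴b, a¹⁵b}.
No further products give new elements, so |G| = 32.

Answer: 32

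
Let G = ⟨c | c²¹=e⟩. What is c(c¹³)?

Compute c · (c¹³) by multiplying left to right and reducing via the relations at each step:
  c · c¹³ = c¹⁴

Answer: c¹⁴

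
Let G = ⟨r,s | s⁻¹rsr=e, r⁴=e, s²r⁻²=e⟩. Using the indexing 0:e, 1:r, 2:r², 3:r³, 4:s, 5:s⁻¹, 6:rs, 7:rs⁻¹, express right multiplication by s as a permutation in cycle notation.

(0 4 2 5)(1 6 3 7)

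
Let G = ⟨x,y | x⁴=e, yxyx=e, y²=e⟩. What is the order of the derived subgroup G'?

G' = [G, G] is generated by all commutators. The generator-pair commutators are: [x, y] = x².
The subgroup they normally generate is {e, x²}, of order 2.
Check: |G/G'| = 8/2 = 4 is the order of the abelianisation.

Answer: 2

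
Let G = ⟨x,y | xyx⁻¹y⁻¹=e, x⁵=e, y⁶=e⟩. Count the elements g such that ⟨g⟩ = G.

G is cyclic of order 30. An element generates G iff its order is 30, and a cyclic group of order 30 has exactly φ(30) = 8 such elements.

Answer: 8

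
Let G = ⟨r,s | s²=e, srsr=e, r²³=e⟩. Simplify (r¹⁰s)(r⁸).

Compute (r¹⁰s) · (r⁸) by multiplying left to right and reducing via the relations at each step:
  (r¹⁰s) · r⁸ = r²s

Answer: r²s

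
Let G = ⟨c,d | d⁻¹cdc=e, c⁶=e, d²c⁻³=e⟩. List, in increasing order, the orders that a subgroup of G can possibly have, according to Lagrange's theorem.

|G| = 12 = 2² · 3. By Lagrange's theorem the order of any subgroup divides 12; the divisors of 12 are 1, 2, 3, 4, 6, 12.

Answer: 1, 2, 3, 4, 6, 12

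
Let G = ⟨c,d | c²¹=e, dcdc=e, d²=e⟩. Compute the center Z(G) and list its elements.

An element z ∈ Z(G) iff z commutes with every generator.
For example e is central: e·c = c = c·e; e·d = d = d·e.
Whereas c ∉ Z(G) since c·d = cd ≠ c²⁰d = d·c.
Checking each of the 42 elements this way gives Z(G) = {e}, of order 1.

Answer: {e}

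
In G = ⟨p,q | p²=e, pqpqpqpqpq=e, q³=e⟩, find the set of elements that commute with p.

⟨p⟩ ⊆ C_G(p) since powers of p commute with p; so |C_G(p)| ≥ |⟨p⟩| = 2.
By orbit–stabilizer, |C_G(p)| = |G| / |conj. class of p| = 60 / 15 = 4.
The 4 elements commuting with p are {e, p, pqpq²pqpq²pq, qpq²pqpq²pq}.

Answer: {e, p, pqpq²pqpq²pq, qpq²pqpq²pq}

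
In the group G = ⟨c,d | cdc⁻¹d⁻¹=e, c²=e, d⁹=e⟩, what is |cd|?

Compute successive powers until reaching e:
  (cd)¹ = cd, (cd)² = d², (cd)³ = cd³, (cd)⁴ = d⁴, (cd)⁵ = cd⁵, (cd)⁶ = d⁶, (cd)⁷ = cd⁷, (cd)⁸ = d⁸, (cd)⁹ = c, (cd)¹⁰ = d, (cd)¹¹ = cd², (cd)¹² = d³, (cd)¹³ = cd⁴, (cd)¹⁴ = d⁵, (cd)¹⁵ = cd⁶, (cd)¹⁶ = d⁷, (cd)¹⁷ = cd⁸, (cd)¹⁸ = e.
The smallest positive k with (cd)ᵏ = e is 18.

Answer: 18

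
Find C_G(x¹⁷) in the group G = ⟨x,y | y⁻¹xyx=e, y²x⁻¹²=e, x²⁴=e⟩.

⟨x¹⁷⟩ ⊆ C_G(x¹⁷) since powers of x¹⁷ commute with x¹⁷; so |C_G(x¹⁷)| ≥ |⟨x¹⁷⟩| = 24.
By orbit–stabilizer, |C_G(x¹⁷)| = |G| / |conj. class of x¹⁷| = 48 / 2 = 24.
The 24 elements commuting with x¹⁷ are {e, x, x², x³, x⁴, x⁵, x⁶, x⁷, x⁸, x⁹, x¹⁰, x¹¹, x¹², x¹³, x¹⁴, x¹⁵, x¹⁶, x¹⁷, x¹⁸, x¹⁹, x²⁰, x²¹, x²², x²³}.

Answer: {e, x, x², x³, x⁴, x⁵, x⁶, x⁷, x⁸, x⁹, x¹⁰, x¹¹, x¹², x¹³, x¹⁴, x¹⁵, x¹⁶, x¹⁷, x¹⁸, x¹⁹, x²⁰, x²¹, x²², x²³}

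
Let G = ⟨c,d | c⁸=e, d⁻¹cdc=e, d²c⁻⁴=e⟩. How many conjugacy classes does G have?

The conjugacy classes (representative and size) are:
  [e] (size 1), [c⁷] (size 2), [c⁶] (size 2), [c³] (size 2), [c⁴] (size 1), [c²d⁻¹] (size 4), [c³d⁻¹] (size 4).
Class equation: 1 + 2 + 2 + 2 + 1 + 4 + 4 = 16 = |G|. So G has 7 conjugacy classes.

Answer: 7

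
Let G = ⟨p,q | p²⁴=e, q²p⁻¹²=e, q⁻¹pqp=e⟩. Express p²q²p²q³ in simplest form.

Multiply left to right, reducing at each step:
  (p²) · q² = p¹⁴
  (p¹⁴) · p² = p¹⁶
  (p¹⁶) · q³ = p⁴q

Answer: p⁴q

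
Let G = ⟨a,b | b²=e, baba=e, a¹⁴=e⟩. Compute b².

Compute successive powers of b, reducing at each step:
  b²: b · b = e

Answer: e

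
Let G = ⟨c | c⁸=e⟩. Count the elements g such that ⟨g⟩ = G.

G is cyclic of order 8. An element generates G iff its order is 8, and a cyclic group of order 8 has exactly φ(8) = 4 such elements.

Answer: 4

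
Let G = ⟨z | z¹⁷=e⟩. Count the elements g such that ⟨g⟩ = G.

G is cyclic of order 17. An element generates G iff its order is 17, and a cyclic group of order 17 has exactly φ(17) = 16 such elements.

Answer: 16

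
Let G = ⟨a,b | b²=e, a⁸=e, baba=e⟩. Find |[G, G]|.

G' = [G, G] is generated by all commutators. The generator-pair commutators are: [a, b] = a².
The subgroup they normally generate is {e, a², a⁴, a⁶}, of order 4.
Check: |G/G'| = 16/4 = 4 is the order of the abelianisation.

Answer: 4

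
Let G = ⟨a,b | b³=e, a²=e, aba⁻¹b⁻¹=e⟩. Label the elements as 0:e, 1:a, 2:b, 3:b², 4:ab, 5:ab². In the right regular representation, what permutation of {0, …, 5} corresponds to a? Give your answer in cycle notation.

(0 1)(2 4)(3 5)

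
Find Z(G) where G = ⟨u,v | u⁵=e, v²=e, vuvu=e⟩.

An element z ∈ Z(G) iff z commutes with every generator.
For example e is central: e·u = u = u·e; e·v = v = v·e.
Whereas u ∉ Z(G) since u·v = uv ≠ u⁴v = v·u.
Checking each of the 10 elements this way gives Z(G) = {e}, of order 1.

Answer: {e}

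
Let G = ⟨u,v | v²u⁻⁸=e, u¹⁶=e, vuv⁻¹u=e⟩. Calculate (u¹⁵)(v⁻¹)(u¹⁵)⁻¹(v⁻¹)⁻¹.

[(u¹⁵), (v⁻¹)] = (u¹⁵)·(v⁻¹)·(u¹⁵)⁻¹·(v⁻¹)⁻¹.
  (u¹⁵) · (v⁻¹) = u⁷v
  (u⁷v) · u = u⁶v
  (u⁶v) · v = u¹⁴

Answer: u¹⁴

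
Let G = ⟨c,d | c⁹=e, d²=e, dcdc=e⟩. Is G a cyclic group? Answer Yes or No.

Every cyclic group is abelian. But c·d = cd while d·c = c⁸d, so c·d ≠ d·c and G is not abelian. Hence G is not cyclic.

Answer: No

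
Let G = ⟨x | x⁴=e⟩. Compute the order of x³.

Compute successive powers until reaching e:
  (x³)¹ = x³, (x³)² = x², (x³)³ = x, (x³)⁴ = e.
The smallest positive k with (x³)ᵏ = e is 4.

Answer: 4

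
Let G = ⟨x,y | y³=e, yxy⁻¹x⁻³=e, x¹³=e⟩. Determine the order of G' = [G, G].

G' = [G, G] is generated by all commutators. The generator-pair commutators are: [x, y] = x¹¹.
The subgroup they normally generate is {e, x, x², x³, x⁴, x⁵, x⁶, x⁷, x⁸, x⁹, x¹⁰, x¹¹, x¹²}, of order 13.
Check: |G/G'| = 39/13 = 3 is the order of the abelianisation.

Answer: 13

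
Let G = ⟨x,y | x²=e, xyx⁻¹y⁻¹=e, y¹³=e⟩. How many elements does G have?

Enumerate words in the generators, reducing via the relations: the distinct elements are
  {e, x, y, xy, y², y³, y⁴, y⁵, y⁶, y⁷, y⁸, y⁹, xy², xy³, xy⁴, xy⁵, xy⁶, xy⁷, xy⁸, xy⁹, y¹², y¹¹, y¹⁰, xy¹², xy¹¹, xy¹⁰}.
No further products give new elements, so |G| = 26.

Answer: 26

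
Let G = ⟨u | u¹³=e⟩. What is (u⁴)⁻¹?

The order of (u⁴) is 13 (smallest k with (u⁴)ᵏ = e), so (u⁴)⁻¹ = (u⁴)¹² = u⁹.
Check: (u⁴) · (u⁹) → (u⁴) · u⁹ = e, giving e as required.

Answer: u⁹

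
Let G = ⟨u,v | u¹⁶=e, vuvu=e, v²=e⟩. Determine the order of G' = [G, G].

G' = [G, G] is generated by all commutators. The generator-pair commutators are: [u, v] = u².
The subgroup they normally generate is {e, u², u⁴, u⁶, u⁸, u¹⁰, u¹², u¹⁴}, of order 8.
Check: |G/G'| = 32/8 = 4 is the order of the abelianisation.

Answer: 8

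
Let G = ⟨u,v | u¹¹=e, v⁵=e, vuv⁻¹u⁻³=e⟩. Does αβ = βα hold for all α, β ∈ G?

u·v = uv but v·u = u³v, so u·v ≠ v·u and G is not abelian.

Answer: No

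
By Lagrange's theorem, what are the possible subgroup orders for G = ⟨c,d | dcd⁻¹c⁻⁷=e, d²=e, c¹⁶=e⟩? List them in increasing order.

|G| = 32 = 2⁵. By Lagrange's theorem the order of any subgroup divides 32; the divisors of 32 are 1, 2, 4, 8, 16, 32.

Answer: 1, 2, 4, 8, 16, 32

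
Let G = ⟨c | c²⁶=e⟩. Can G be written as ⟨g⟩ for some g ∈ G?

|G| = 26. The element c has order 26 (its powers give 26 distinct elements), so ⟨c⟩ = G and G is cyclic.

Answer: Yes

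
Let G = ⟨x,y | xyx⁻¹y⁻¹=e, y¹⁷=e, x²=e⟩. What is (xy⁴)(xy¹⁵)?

Compute (xy⁴) · (xy¹⁵) by multiplying left to right and reducing via the relations at each step:
  (xy⁴) · x = y⁴
  (y⁴) · y¹⁵ = y²

Answer: y²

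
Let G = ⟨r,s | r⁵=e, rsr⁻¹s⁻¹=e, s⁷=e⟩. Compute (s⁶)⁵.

Compute successive powers of (s⁶), reducing at each step:
  (s⁶)²: (s⁶) · s⁶ = s⁵
  (s⁶)³: (s⁵) · s⁶ = s⁴
  (s⁶)⁴: (s⁴) · s⁶ = s³
  (s⁶)⁵: (s³) · s⁶ = s²

Answer: s²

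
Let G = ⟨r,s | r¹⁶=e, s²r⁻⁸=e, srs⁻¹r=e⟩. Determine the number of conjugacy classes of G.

The conjugacy classes (representative and size) are:
  [e] (size 1), [r] (size 2), [r¹⁴] (size 2), [r¹³] (size 2), [r¹²] (size 2), [r⁵] (size 2), [r¹⁰] (size 2), [r⁷] (size 2), [r⁸] (size 1), [s⁻¹] (size 8), [r⁷s⁻¹] (size 8).
Class equation: 1 + 2 + 2 + 2 + 2 + 2 + 2 + 2 + 1 + 8 + 8 = 32 = |G|. So G has 11 conjugacy classes.

Answer: 11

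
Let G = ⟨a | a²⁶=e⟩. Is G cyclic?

|G| = 26. The element a has order 26 (its powers give 26 distinct elements), so ⟨a⟩ = G and G is cyclic.

Answer: Yes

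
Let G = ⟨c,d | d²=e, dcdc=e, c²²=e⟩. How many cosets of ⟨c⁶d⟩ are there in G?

First find ord(c⁶d) by computing successive powers:
  (c⁶d)¹ = c⁶d, (c⁶d)² = e.
So |⟨c⁶d⟩| = ord(c⁶d) = 2. With |G| = 44, by Lagrange [G : ⟨c⁶d⟩] = 44/2 = 22.

Answer: 22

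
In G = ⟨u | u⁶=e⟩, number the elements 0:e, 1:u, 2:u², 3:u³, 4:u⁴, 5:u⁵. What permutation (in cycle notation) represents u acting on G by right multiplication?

(0 1 2 3 4 5)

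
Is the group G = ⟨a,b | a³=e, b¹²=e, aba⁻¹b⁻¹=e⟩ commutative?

Each pair of generators commutes: a·b = ab = b·a. Since the generators pairwise commute, every element of G commutes with every other, so G is abelian.

Answer: Yes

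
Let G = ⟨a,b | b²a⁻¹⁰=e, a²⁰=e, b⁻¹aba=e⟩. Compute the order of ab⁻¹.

Compute successive powers until reaching e:
  (ab⁻¹)¹ = ab⁻¹, (ab⁻¹)² = a¹⁰, (ab⁻¹)³ = ab, (ab⁻¹)⁴ = e.
The smallest positive k with (ab⁻¹)ᵏ = e is 4.

Answer: 4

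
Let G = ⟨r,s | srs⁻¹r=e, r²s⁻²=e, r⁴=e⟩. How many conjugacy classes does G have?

The conjugacy classes (representative and size) are:
  [e] (size 1), [r³] (size 2), [r²] (size 1), [s⁻¹] (size 2), [rs] (size 2).
Class equation: 1 + 2 + 1 + 2 + 2 = 8 = |G|. So G has 5 conjugacy classes.

Answer: 5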